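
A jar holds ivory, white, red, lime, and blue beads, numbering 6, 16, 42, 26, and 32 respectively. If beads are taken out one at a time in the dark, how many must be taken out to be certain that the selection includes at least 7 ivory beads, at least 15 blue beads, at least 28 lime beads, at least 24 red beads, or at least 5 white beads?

74

The worst case stops just short of every target: 6 ivory, 4 white, 23 red, all 26 lime, 14 blue — 6 + 4 + 23 + 26 + 14 = 73 beads.
One more bead must push some color to its target, so 73 + 1 = 74.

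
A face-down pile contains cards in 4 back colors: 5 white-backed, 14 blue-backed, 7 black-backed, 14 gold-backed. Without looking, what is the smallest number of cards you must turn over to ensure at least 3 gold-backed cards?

The worst case draws every non-gold-backed card first: 5 + 14 + 7 = 26.
The next 3 draws are then forced to be gold-backed, giving 26 + 3 = 29.

29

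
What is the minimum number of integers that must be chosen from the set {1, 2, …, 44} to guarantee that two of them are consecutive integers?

23

Partition {1, …, 44} into 22 pairs: {1,2}, {3,4}, …, {43,44}.
Choosing 22 integers — say the 22 even numbers 2, 4, …, 44 — takes one from each pair and avoids the property.
Choosing 23 forces two into the same pair by pigeonhole, and those are consecutive. So 23.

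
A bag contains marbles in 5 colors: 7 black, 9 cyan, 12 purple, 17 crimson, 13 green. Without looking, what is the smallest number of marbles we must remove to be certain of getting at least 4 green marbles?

49

The worst case draws every non-green marble first: 7 + 9 + 12 + 17 = 45.
The next 4 draws are then forced to be green, giving 45 + 4 = 49.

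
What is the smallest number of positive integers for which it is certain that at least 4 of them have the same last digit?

31

There are 10 possible last digits acting as pigeonholes.
With 10 × 3 = 30 positive integers we could place exactly 3 in each, with no class reaching 4.
One more forces some class to hold 4, so 30 + 1 = 31.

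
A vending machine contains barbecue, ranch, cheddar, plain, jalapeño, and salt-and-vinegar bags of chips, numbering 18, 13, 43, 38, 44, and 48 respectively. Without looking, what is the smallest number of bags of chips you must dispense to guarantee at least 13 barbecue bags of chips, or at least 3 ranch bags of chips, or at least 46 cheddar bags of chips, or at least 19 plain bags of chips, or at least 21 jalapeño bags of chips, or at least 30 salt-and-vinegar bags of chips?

The worst case stops just short of every target: 12 barbecue, 2 ranch, all 43 cheddar, 18 plain, 20 jalapeño, 29 salt-and-vinegar — 12 + 2 + 43 + 18 + 20 + 29 = 124 bags of chips.
One more bag of chips must push some flavor to its target, so 124 + 1 = 125.

125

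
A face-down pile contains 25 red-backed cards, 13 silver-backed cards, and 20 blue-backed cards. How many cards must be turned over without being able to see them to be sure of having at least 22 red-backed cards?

The worst case draws every non-red-backed card first: 13 + 20 = 33.
The next 22 draws are then forced to be red-backed, giving 33 + 22 = 55.

55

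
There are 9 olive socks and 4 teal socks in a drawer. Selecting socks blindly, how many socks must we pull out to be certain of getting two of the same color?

Treat the 2 colors as pigeonholes.
The worst case takes 1 sock of each color without reaching 2 of any: 2 × 1 = 2.
The next sock must bring some color to 2, so 2 + 1 = 3.

3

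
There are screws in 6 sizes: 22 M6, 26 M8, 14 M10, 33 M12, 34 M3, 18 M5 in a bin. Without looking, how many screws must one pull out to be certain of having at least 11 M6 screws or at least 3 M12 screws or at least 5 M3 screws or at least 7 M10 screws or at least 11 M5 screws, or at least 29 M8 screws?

The worst case stops just short of every target: 10 M6, all 26 M8, 6 M10, 2 M12, 4 M3, 10 M5 — 10 + 26 + 6 + 2 + 4 + 10 = 58 screws.
One more screw must push some size to its target, so 58 + 1 = 59.

59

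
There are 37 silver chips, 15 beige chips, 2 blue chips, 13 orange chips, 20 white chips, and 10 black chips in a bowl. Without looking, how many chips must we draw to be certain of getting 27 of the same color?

87

In the worst case we take at most 26 of each color, but all 15 beige, all 2 blue, all 13 orange, all 20 white, and all 10 black (fewer than 26), giving 26 + 15 + 2 + 13 + 20 + 10 = 86.
One more chip then forces some color to 27, so 86 + 1 = 87.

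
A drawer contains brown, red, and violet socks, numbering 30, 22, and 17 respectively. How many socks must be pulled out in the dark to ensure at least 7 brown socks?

46

The worst case draws every non-brown sock first: 22 + 17 = 39.
The next 7 draws are then forced to be brown, giving 39 + 7 = 46.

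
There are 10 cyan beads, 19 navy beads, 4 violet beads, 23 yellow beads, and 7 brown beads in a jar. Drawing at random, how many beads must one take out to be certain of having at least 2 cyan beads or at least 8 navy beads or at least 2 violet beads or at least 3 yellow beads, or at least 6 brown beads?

The worst case stops just short of every target: 1 cyan, 7 navy, 1 violet, 2 yellow, 5 brown — 1 + 7 + 1 + 2 + 5 = 16 beads.
One more bead must push some color to its target, so 16 + 1 = 17.

17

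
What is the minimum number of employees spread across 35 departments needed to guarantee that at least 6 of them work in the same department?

There are 35 departments acting as pigeonholes.
With 35 × 5 = 175 employees we could place exactly 5 in each, with no class reaching 6.
One more forces some class to hold 6, so 175 + 1 = 176.

176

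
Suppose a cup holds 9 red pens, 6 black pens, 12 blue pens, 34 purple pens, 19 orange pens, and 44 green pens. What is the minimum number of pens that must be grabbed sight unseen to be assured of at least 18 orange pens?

123

The worst case draws every non-orange pen first: 9 + 6 + 12 + 34 + 44 = 105.
The next 18 draws are then forced to be orange, giving 105 + 18 = 123.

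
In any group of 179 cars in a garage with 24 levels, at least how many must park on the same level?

8

The 179 cars fall into 24 levels.
If each of the 24 levels held at most 7, the total would be at most 24 × 7 = 168 < 179, a contradiction.
So at least one holds ⌈179/24⌉ = 8.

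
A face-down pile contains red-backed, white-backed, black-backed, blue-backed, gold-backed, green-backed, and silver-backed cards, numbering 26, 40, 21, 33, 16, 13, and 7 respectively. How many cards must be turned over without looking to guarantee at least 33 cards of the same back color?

148

Treat the 7 back colors as pigeonholes.
In the worst case we take at most 32 of each back color, but all 26 red-backed, all 21 black-backed, all 16 gold-backed, all 13 green-backed, and all 7 silver-backed (fewer than 32), giving 26 + 32 + 21 + 32 + 16 + 13 + 7 = 147.
One more card then forces some back color to 33, so 147 + 1 = 148.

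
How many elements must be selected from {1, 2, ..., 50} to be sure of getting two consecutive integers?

26

Partition {1, …, 50} into 25 pairs: {1,2}, {3,4}, …, {49,50}.
Choosing 25 integers — say the 25 even numbers 2, 4, …, 50 — takes one from each pair and avoids the property.
Choosing 26 forces two into the same pair by pigeonhole, and those are consecutive. So 26.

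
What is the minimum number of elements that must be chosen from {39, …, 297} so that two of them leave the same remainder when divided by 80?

Use the pigeonhole principle on residue classes: group the integers by remainder mod 80; there are 80 residue classes, each nonempty in this range.
Choosing one from each class (80 integers) avoids any shared remainder.
One more choice must repeat a class, so two differ by a multiple of 80. Hence 80 + 1 = 81.

81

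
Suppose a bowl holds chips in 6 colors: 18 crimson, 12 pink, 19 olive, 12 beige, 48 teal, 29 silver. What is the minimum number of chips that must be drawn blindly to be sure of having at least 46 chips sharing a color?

Treat the 6 colors as pigeonholes.
In the worst case we take at most 45 of each color, but all 18 crimson, all 12 pink, all 19 olive, all 12 beige, and all 29 silver (fewer than 45), giving 18 + 12 + 19 + 12 + 45 + 29 = 135.
One more chip then forces some color to 46, so 135 + 1 = 136.

136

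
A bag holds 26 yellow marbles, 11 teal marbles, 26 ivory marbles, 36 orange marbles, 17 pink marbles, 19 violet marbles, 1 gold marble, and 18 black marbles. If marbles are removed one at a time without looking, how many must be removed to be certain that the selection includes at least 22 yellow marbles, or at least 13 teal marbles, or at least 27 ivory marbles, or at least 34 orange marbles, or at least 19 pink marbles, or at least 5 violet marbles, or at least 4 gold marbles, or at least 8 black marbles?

The worst case stops just short of every target: 21 yellow, all 11 teal, 26 ivory, 33 orange, all 17 pink, 4 violet, all 1 gold, 7 black — 21 + 11 + 26 + 33 + 17 + 4 + 1 + 7 = 120 marbles.
One more marble must push some color to its target, so 120 + 1 = 121.

121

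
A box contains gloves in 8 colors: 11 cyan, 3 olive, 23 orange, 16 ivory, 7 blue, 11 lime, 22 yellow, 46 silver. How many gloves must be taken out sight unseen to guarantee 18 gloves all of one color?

In the worst case we take at most 17 of each color, but all 11 cyan, all 3 olive, all 16 ivory, all 7 blue, and all 11 lime (fewer than 17), giving 11 + 3 + 17 + 16 + 7 + 11 + 17 + 17 = 99.
One more glove then forces some color to 18, so 99 + 1 = 100.

100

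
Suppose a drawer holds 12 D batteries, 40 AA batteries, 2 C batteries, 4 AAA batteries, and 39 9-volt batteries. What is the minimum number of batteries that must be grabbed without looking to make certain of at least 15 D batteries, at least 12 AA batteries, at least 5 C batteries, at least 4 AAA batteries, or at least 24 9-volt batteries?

The worst case stops just short of every target: all 12 D, 11 AA, all 2 C, 3 AAA, 23 9-volt — 12 + 11 + 2 + 3 + 23 = 51 batteries.
One more battery must push some type to its target, so 51 + 1 = 52.

52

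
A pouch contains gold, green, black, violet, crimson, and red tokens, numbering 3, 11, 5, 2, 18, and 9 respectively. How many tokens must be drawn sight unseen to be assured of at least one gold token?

The worst case draws every non-gold token first: 11 + 5 + 2 + 18 + 9 = 45.
The next draw is then forced to be gold, giving 45 + 1 = 46.

46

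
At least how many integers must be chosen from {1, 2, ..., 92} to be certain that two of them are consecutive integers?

Partition {1, …, 92} into 46 pairs: {1,2}, {3,4}, …, {91,92}.
Choosing 46 integers — say the 46 even numbers 2, 4, …, 92 — takes one from each pair and avoids the property.
Choosing 47 forces two into the same pair by pigeonhole, and those are consecutive. So 47.

47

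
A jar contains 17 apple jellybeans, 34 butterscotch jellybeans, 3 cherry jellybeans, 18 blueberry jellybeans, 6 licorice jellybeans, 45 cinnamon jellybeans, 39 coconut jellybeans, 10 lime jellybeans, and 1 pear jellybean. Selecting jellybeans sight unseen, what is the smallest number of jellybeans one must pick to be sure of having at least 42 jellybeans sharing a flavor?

In the worst case we take at most 41 of each flavor, but all 17 apple, all 34 butterscotch, all 3 cherry, all 18 blueberry, all 6 licorice, all 39 coconut, all 10 lime, and all 1 pear (fewer than 41), giving 17 + 34 + 3 + 18 + 6 + 41 + 39 + 10 + 1 = 169.
One more jellybean then forces some flavor to 42, so 169 + 1 = 170.

170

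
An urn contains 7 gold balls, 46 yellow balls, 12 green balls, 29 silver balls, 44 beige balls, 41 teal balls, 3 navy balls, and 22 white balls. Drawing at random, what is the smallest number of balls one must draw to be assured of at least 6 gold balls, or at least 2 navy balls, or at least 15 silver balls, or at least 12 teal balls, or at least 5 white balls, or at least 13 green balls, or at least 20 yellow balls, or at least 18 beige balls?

The worst case stops just short of every target: 5 gold, 19 yellow, 12 green, 14 silver, 17 beige, 11 teal, 1 navy, 4 white — 5 + 19 + 12 + 14 + 17 + 11 + 1 + 4 = 83 balls.
One more ball must push some color to its target, so 83 + 1 = 84.

84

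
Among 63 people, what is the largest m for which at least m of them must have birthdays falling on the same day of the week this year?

There are 7 days of the week, which serve as the pigeonholes.
If each of the 7 days of the week held at most 8, the total would be at most 7 × 8 = 56 < 63, a contradiction.
So at least one holds ⌈63/7⌉ = 9.

9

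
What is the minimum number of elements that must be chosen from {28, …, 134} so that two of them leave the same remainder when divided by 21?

Group the integers by remainder mod 21; there are 21 residue classes, each nonempty in this range.
Choosing one from each class (21 integers) avoids any shared remainder.
One more choice must repeat a class, so two differ by a multiple of 21. Hence 21 + 1 = 22.

22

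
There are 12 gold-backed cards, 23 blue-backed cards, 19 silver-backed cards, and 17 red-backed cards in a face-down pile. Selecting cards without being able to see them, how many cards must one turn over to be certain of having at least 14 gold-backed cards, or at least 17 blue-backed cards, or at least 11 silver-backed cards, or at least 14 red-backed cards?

52

The worst case stops just short of every target: all 12 gold-backed, 16 blue-backed, 10 silver-backed, 13 red-backed — 12 + 16 + 10 + 13 = 51 cards.
One more card must push some back color to its target, so 51 + 1 = 52.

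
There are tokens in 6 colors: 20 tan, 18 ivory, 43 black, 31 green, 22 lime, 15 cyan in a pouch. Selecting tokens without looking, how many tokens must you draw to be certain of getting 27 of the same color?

128

In the worst case we take at most 26 of each color, but all 20 tan, all 18 ivory, all 22 lime, and all 15 cyan (fewer than 26), giving 20 + 18 + 26 + 26 + 22 + 15 = 127.
One more token then forces some color to 27, so 127 + 1 = 128.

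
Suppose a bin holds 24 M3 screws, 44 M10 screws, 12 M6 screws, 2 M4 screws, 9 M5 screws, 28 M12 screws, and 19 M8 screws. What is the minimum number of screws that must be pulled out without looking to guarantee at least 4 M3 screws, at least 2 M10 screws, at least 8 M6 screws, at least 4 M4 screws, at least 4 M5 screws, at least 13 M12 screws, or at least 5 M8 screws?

Each of the 7 sizes has its own threshold; avoid all of them simultaneously.
The worst case stops just short of every target: 3 M3, 1 M10, 7 M6, all 2 M4, 3 M5, 12 M12, 4 M8 — 3 + 1 + 7 + 2 + 3 + 12 + 4 = 32 screws.
One more screw must push some size to its target, so 32 + 1 = 33.

33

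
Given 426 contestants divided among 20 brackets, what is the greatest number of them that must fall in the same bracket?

22

The 426 contestants fall into 20 brackets.
If each of the 20 brackets held at most 21, the total would be at most 20 × 21 = 420 < 426, a contradiction.
So at least one holds ⌈426/20⌉ = 22.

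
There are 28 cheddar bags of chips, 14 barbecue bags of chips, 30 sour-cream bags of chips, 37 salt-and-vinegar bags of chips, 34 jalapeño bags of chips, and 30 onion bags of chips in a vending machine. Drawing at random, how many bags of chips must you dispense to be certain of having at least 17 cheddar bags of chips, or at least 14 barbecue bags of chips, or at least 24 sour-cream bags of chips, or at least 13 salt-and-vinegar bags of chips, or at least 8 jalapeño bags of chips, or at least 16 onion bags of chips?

87

Each of the 6 flavors has its own threshold; avoid all of them simultaneously.
The worst case stops just short of every target: 16 cheddar, 13 barbecue, 23 sour-cream, 12 salt-and-vinegar, 7 jalapeño, 15 onion — 16 + 13 + 23 + 12 + 7 + 15 = 86 bags of chips.
One more bag of chips must push some flavor to its target, so 86 + 1 = 87.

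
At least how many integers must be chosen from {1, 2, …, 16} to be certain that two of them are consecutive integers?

9

Partition {1, …, 16} into 8 pairs: {1,2}, {3,4}, …, {15,16}.
Choosing 8 integers — say the 8 even numbers 2, 4, …, 16 — takes one from each pair and avoids the property.
Choosing 9 forces two into the same pair by pigeonhole, and those are consecutive. So 9.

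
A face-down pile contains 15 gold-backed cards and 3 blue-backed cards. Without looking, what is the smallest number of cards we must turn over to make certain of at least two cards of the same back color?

Treat the 2 back colors as pigeonholes.
The worst case takes 1 card of each back color without reaching 2 of any: 2 × 1 = 2.
The next card must bring some back color to 2, so 2 + 1 = 3.

3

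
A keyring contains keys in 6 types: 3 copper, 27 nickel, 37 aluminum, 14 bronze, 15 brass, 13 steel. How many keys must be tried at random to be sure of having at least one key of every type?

107

The hardest type to obtain is copper: we could draw every other key first — 109 − 3 = 106 keys — without a single copper one.
The next draw must be copper, so 106 + 1 = 107.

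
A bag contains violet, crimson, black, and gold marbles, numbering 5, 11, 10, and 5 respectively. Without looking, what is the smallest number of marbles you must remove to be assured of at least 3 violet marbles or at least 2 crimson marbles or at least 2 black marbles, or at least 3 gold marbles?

7

The worst case stops just short of every target: 2 violet, 1 crimson, 1 black, 2 gold — 2 + 1 + 1 + 2 = 6 marbles.
One more marble must push some color to its target, so 6 + 1 = 7.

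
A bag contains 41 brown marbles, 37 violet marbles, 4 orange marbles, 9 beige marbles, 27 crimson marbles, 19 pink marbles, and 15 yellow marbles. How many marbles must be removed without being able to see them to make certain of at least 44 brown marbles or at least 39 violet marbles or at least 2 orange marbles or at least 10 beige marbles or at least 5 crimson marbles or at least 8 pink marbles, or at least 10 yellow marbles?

109

The worst case stops just short of every target: all 41 brown, all 37 violet, 1 orange, 9 beige, 4 crimson, 7 pink, 9 yellow — 41 + 37 + 1 + 9 + 4 + 7 + 9 = 108 marbles.
One more marble must push some color to its target, so 108 + 1 = 109.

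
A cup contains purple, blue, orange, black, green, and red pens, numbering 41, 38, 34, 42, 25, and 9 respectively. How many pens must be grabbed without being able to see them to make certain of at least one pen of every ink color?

The hardest ink color to obtain is red: we could draw every other pen first — 189 − 9 = 180 pens — without a single red one.
The next draw must be red, so 180 + 1 = 181.

181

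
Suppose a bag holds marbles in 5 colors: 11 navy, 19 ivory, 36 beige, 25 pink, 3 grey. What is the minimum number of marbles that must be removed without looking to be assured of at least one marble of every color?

The hardest color to obtain is grey: we could draw every other marble first — 94 − 3 = 91 marbles — without a single grey one.
The next draw must be grey, so 91 + 1 = 92.

92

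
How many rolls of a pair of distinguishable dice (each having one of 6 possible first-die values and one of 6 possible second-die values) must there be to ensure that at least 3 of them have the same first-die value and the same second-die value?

There are 6 × 6 = 36 (first-die value, second-die value) combinations acting as pigeonholes.
With 36 × 2 = 72 rolls of a pair of distinguishable dice we could place exactly 2 in each, with no (first-die value, second-die value) pair reaching 3.
One more forces some (first-die value, second-die value) pair to hold 3, so 72 + 1 = 73.

73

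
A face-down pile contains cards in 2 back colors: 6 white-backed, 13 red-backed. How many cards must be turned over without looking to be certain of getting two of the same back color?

3

The worst case takes 1 card of each back color without reaching 2 of any: 2 × 1 = 2.
The next card must bring some back color to 2, so 2 + 1 = 3.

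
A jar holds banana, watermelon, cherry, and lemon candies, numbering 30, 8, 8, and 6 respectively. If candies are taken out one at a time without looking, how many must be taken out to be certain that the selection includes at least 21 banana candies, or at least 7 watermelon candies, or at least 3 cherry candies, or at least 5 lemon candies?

The worst case stops just short of every target: 20 banana, 6 watermelon, 2 cherry, 4 lemon — 20 + 6 + 2 + 4 = 32 candies.
One more candy must push some flavor to its target, so 32 + 1 = 33.

33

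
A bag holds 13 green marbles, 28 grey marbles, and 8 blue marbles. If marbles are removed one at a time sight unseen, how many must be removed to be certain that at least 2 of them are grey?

The worst case draws every non-grey marble first: 13 + 8 = 21.
The next 2 draws are then forced to be grey, giving 21 + 2 = 23.

23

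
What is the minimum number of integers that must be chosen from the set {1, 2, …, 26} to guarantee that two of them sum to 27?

Partition {1, …, 26} into 13 pairs: {1,26}, {2,25}, …, {13,14}.
Choosing 13 integers — say the integers 1 through 13 — takes one from each pair and avoids the property.
Choosing 14 forces two into the same pair by pigeonhole, and those sum to 27. So 14.

14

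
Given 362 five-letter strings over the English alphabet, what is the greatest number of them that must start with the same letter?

The 362 five-letter strings over the English alphabet fall into 26 possible first letters.
If each of the 26 possible first letters held at most 13, the total would be at most 26 × 13 = 338 < 362, a contradiction.
So at least one holds ⌈362/26⌉ = 14.

14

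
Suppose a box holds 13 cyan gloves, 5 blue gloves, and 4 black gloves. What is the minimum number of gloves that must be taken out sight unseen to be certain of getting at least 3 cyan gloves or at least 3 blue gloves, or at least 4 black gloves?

Each of the 3 colors has its own threshold; avoid all of them simultaneously.
The worst case stops just short of every target: 2 cyan, 2 blue, 3 black — 2 + 2 + 3 = 7 gloves.
One more glove must push some color to its target, so 7 + 1 = 8.

8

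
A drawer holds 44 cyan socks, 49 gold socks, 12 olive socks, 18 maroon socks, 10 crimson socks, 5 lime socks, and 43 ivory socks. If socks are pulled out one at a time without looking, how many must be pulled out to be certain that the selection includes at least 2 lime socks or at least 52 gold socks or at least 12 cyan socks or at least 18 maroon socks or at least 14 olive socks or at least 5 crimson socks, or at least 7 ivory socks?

The worst case stops just short of every target: 11 cyan, all 49 gold, all 12 olive, 17 maroon, 4 crimson, 1 lime, 6 ivory — 11 + 49 + 12 + 17 + 4 + 1 + 6 = 100 socks.
One more sock must push some color to its target, so 100 + 1 = 101.

101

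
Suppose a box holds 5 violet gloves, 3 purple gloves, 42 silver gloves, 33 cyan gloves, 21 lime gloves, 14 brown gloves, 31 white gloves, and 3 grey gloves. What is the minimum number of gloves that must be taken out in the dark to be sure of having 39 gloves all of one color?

In the worst case we take at most 38 of each color, but all 5 violet, all 3 purple, all 33 cyan, all 21 lime, all 14 brown, all 31 white, and all 3 grey (fewer than 38), giving 5 + 3 + 38 + 33 + 21 + 14 + 31 + 3 = 148.
One more glove then forces some color to 39, so 148 + 1 = 149.

149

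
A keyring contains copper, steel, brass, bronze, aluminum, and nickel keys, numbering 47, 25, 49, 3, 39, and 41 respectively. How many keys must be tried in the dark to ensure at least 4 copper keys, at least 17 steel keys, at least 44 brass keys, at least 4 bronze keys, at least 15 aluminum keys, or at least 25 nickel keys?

Each of the 6 types has its own threshold; avoid all of them simultaneously.
The worst case stops just short of every target: 3 copper, 16 steel, 43 brass, 3 bronze, 14 aluminum, 24 nickel — 3 + 16 + 43 + 3 + 14 + 24 = 103 keys.
One more key must push some type to its target, so 103 + 1 = 104.

104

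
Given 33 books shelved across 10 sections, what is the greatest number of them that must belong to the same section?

The 33 books fall into 10 sections.
If each of the 10 sections held at most 3, the total would be at most 10 × 3 = 30 < 33, a contradiction.
So at least one holds ⌈33/10⌉ = 4.

4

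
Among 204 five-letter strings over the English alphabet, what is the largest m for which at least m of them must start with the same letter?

8

There are 26 possible first letters, which serve as the pigeonholes.
If each of the 26 possible first letters held at most 7, the total would be at most 26 × 7 = 182 < 204, a contradiction.
So at least one holds ⌈204/26⌉ = 8.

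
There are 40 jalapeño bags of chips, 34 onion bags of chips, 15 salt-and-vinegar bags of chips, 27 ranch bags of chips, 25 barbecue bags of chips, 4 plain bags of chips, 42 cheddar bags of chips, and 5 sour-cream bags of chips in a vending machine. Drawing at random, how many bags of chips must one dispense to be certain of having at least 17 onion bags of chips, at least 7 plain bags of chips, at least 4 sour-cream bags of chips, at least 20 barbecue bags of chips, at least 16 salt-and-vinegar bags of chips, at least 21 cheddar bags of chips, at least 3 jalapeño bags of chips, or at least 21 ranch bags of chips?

100

Each of the 8 flavors has its own threshold; avoid all of them simultaneously.
The worst case stops just short of every target: 2 jalapeño, 16 onion, 15 salt-and-vinegar, 20 ranch, 19 barbecue, all 4 plain, 20 cheddar, 3 sour-cream — 2 + 16 + 15 + 20 + 19 + 4 + 20 + 3 = 99 bags of chips.
One more bag of chips must push some flavor to its target, so 99 + 1 = 100.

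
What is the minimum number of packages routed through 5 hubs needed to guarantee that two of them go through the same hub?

6

There are 5 hubs acting as pigeonholes.
With 5 packages we could place one in each, avoiding any repeat.
One more forces some class to hold 2, so 5 + 1 = 6.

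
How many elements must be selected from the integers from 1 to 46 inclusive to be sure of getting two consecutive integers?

24

Partition {1, …, 46} into 23 pairs: {1,2}, {3,4}, …, {45,46}.
Choosing 23 integers — say the 23 even numbers 2, 4, …, 46 — takes one from each pair and avoids the property.
Choosing 24 forces two into the same pair by pigeonhole, and those are consecutive. So 24.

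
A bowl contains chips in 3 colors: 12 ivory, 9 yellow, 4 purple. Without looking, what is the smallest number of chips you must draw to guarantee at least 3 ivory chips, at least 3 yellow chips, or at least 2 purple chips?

The worst case stops just short of every target: 2 ivory, 2 yellow, 1 purple — 2 + 2 + 1 = 5 chips.
One more chip must push some color to its target, so 5 + 1 = 6.

6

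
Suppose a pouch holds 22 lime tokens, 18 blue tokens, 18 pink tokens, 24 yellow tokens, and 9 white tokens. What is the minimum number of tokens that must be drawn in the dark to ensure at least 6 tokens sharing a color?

26

The worst case takes 5 tokens of each color without reaching 6 of any: 5 × 5 = 25.
The next token must bring some color to 6, so 25 + 1 = 26.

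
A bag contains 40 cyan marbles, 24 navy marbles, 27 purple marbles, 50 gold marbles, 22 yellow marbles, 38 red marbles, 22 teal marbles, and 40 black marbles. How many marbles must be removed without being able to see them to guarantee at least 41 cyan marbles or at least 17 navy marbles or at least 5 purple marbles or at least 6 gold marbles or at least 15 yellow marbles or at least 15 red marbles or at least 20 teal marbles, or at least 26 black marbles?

The worst case stops just short of every target: 40 cyan, 16 navy, 4 purple, 5 gold, 14 yellow, 14 red, 19 teal, 25 black — 40 + 16 + 4 + 5 + 14 + 14 + 19 + 25 = 137 marbles.
One more marble must push some color to its target, so 137 + 1 = 138.

138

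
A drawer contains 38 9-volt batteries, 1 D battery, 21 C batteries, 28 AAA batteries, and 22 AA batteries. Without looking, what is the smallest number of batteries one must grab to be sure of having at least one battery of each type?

110

The hardest type to obtain is D: we could draw every other battery first — 110 − 1 = 109 batteries — without a single D one.
The next draw must be D, so 109 + 1 = 110.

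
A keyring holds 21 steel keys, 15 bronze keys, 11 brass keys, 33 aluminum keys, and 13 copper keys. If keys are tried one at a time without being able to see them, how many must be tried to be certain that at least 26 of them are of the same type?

86

In the worst case we take at most 25 of each type, but all 21 steel, all 15 bronze, all 11 brass, and all 13 copper (fewer than 25), giving 21 + 15 + 11 + 25 + 13 = 85.
One more key then forces some type to 26, so 85 + 1 = 86.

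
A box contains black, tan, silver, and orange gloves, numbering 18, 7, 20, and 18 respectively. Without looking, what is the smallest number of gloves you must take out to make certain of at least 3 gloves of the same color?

The worst case takes 2 gloves of each color without reaching 3 of any: 4 × 2 = 8.
The next glove must bring some color to 3, so 8 + 1 = 9.

9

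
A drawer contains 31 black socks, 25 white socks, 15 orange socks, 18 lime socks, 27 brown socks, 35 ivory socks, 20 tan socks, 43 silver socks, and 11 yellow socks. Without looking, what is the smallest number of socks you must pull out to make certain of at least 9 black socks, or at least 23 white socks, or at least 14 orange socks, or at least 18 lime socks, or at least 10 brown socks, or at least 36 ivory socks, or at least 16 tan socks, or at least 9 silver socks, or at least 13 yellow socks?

139

The worst case stops just short of every target: 8 black, 22 white, 13 orange, 17 lime, 9 brown, 35 ivory, 15 tan, 8 silver, all 11 yellow — 8 + 22 + 13 + 17 + 9 + 35 + 15 + 8 + 11 = 138 socks.
One more sock must push some color to its target, so 138 + 1 = 139.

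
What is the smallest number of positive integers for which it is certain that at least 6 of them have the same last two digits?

501

There are 100 possible two-digit endings acting as pigeonholes.
With 100 × 5 = 500 positive integers we could place exactly 5 in each, with no class reaching 6.
One more forces some class to hold 6, so 500 + 1 = 501.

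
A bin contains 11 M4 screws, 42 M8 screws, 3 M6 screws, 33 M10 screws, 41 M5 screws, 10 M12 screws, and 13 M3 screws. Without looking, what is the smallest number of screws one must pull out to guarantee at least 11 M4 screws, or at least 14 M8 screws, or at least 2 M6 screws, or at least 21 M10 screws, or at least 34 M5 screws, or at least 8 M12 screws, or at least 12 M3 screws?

96

The worst case stops just short of every target: 10 M4, 13 M8, 1 M6, 20 M10, 33 M5, 7 M12, 11 M3 — 10 + 13 + 1 + 20 + 33 + 7 + 11 = 95 screws.
One more screw must push some size to its target, so 95 + 1 = 96.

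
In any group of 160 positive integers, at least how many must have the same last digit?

If each of the 10 possible last digits held at most 15, the total would be at most 10 × 15 = 150 < 160, a contradiction.
So at least one holds ⌈160/10⌉ = 16.

16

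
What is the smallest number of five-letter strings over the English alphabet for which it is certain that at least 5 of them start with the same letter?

105

There are 26 possible first letters acting as pigeonholes.
With 26 × 4 = 104 five-letter strings over the English alphabet we could place exactly 4 in each, with no class reaching 5.
One more forces some class to hold 5, so 104 + 1 = 105.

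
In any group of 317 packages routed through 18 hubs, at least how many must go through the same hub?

18

The 317 packages fall into 18 hubs.
If each of the 18 hubs held at most 17, the total would be at most 18 × 17 = 306 < 317, a contradiction.
So at least one holds ⌈317/18⌉ = 18.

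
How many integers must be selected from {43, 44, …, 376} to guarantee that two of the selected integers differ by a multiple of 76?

Group the integers by remainder mod 76; there are 76 residue classes, each nonempty in this range.
Choosing one from each class (76 integers) avoids any shared remainder.
One more choice must repeat a class, so two differ by a multiple of 76. Hence 76 + 1 = 77.

77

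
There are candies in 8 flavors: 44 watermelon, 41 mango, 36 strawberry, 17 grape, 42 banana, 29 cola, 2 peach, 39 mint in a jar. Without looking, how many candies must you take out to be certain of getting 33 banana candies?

The worst case draws every non-banana candy first: 44 + 41 + 36 + 17 + 29 + 2 + 39 = 208.
The next 33 draws are then forced to be banana, giving 208 + 33 = 241.

241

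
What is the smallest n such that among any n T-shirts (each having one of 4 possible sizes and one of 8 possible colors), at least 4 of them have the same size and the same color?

97

There are 4 × 8 = 32 (size, color) combinations acting as pigeonholes.
With 32 × 3 = 96 T-shirts we could place exactly 3 in each, with no (size, color) pair reaching 4.
One more forces some (size, color) pair to hold 4, so 96 + 1 = 97.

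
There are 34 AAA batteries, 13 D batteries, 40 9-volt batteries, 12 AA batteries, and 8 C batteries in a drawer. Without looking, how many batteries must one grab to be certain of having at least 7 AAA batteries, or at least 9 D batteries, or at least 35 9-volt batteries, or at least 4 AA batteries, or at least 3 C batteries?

The worst case stops just short of every target: 6 AAA, 8 D, 34 9-volt, 3 AA, 2 C — 6 + 8 + 34 + 3 + 2 = 53 batteries.
One more battery must push some type to its target, so 53 + 1 = 54.

54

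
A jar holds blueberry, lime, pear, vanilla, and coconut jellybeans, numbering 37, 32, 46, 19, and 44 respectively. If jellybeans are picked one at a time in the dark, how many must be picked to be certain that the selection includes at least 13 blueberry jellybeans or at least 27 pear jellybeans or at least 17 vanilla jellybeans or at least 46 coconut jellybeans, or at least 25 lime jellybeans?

Each of the 5 flavors has its own threshold; avoid all of them simultaneously.
The worst case stops just short of every target: 12 blueberry, 24 lime, 26 pear, 16 vanilla, all 44 coconut — 12 + 24 + 26 + 16 + 44 = 122 jellybeans.
One more jellybean must push some flavor to its target, so 122 + 1 = 123.

123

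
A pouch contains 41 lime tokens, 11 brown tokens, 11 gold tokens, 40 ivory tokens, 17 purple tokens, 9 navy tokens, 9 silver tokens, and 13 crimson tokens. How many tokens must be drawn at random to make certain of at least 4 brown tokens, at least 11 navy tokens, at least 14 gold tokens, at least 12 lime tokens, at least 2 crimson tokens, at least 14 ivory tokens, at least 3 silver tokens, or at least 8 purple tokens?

58

Each of the 8 colors has its own threshold; avoid all of them simultaneously.
The worst case stops just short of every target: 11 lime, 3 brown, all 11 gold, 13 ivory, 7 purple, all 9 navy, 2 silver, 1 crimson — 11 + 3 + 11 + 13 + 7 + 9 + 2 + 1 = 57 tokens.
One more token must push some color to its target, so 57 + 1 = 58.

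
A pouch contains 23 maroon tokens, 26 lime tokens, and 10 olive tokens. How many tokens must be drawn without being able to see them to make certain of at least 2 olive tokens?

The worst case draws every non-olive token first: 23 + 26 = 49.
The next 2 draws are then forced to be olive, giving 49 + 2 = 51.

51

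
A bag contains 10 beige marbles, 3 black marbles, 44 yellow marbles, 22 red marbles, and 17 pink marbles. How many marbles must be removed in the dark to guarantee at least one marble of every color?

The hardest color to obtain is black: we could draw every other marble first — 96 − 3 = 93 marbles — without a single black one.
The next draw must be black, so 93 + 1 = 94.

94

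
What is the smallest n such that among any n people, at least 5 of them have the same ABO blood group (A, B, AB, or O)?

There are 4 ABO blood groups acting as pigeonholes.
With 4 × 4 = 16 people we could place exactly 4 in each, with no class reaching 5.
One more forces some class to hold 5, so 16 + 1 = 17.

17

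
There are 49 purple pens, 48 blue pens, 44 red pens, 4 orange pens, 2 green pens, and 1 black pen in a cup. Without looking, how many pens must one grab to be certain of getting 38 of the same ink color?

119

In the worst case we take at most 37 of each ink color, but all 4 orange, all 2 green, and all 1 black (fewer than 37), giving 37 + 37 + 37 + 4 + 2 + 1 = 118.
One more pen then forces some ink color to 38, so 118 + 1 = 119.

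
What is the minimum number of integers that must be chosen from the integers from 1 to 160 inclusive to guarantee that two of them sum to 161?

Partition {1, …, 160} into 80 pairs: {1,160}, {2,159}, …, {80,81}.
Choosing 80 integers — say the integers 1 through 80 — takes one from each pair and avoids the property.
Choosing 81 forces two into the same pair by pigeonhole, and those sum to 161. So 81.

81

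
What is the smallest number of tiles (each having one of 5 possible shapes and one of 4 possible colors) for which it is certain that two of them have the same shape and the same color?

There are 5 × 4 = 20 (shape, color) combinations acting as pigeonholes.
With 20 tiles we could place one in each, avoiding any repeat.
One more forces some (shape, color) pair to hold 2, so 20 + 1 = 21.

21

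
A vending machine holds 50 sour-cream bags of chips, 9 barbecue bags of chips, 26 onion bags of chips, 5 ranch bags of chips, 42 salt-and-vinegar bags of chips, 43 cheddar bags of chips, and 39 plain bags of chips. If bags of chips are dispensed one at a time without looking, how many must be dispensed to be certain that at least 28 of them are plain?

The worst case draws every non-plain bag of chips first: 50 + 9 + 26 + 5 + 42 + 43 = 175.
The next 28 draws are then forced to be plain, giving 175 + 28 = 203.

203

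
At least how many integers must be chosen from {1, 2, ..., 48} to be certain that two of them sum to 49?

Partition {1, …, 48} into 24 pairs: {1,48}, {2,47}, …, {24,25}.
Choosing 24 integers — say the integers 1 through 24 — takes one from each pair and avoids the property.
Choosing 25 forces two into the same pair by pigeonhole, and those sum to 49. So 25.

25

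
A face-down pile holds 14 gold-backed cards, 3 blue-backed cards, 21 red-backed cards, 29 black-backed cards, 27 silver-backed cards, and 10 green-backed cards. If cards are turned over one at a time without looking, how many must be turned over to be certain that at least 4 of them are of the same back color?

Treat the 6 back colors as pigeonholes.
The worst case takes 3 cards of each back color without reaching 4 of any: 6 × 3 = 18.
The next card must bring some back color to 4, so 18 + 1 = 19.

19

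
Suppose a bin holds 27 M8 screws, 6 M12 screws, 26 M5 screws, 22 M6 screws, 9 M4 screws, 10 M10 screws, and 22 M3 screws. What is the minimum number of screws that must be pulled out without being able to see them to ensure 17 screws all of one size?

90

Treat the 7 sizes as pigeonholes.
In the worst case we take at most 16 of each size, but all 6 M12, all 9 M4, and all 10 M10 (fewer than 16), giving 16 + 6 + 16 + 16 + 9 + 10 + 16 = 89.
One more screw then forces some size to 17, so 89 + 1 = 90.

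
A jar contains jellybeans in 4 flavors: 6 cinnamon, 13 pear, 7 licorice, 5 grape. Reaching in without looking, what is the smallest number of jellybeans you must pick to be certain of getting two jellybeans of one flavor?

The worst case takes 1 jellybean of each flavor without reaching 2 of any: 4 × 1 = 4.
The next jellybean must bring some flavor to 2, so 4 + 1 = 5.

5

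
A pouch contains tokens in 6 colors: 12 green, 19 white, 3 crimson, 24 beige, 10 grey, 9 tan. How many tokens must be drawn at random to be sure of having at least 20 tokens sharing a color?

73

In the worst case we take at most 19 of each color, but all 12 green, all 3 crimson, all 10 grey, and all 9 tan (fewer than 19), giving 12 + 19 + 3 + 19 + 10 + 9 = 72.
One more token then forces some color to 20, so 72 + 1 = 73.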